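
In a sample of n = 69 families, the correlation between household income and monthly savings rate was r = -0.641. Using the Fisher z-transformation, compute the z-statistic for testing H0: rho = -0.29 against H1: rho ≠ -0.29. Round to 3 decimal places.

-3.748

Fisher z: atanh(-0.641) = -0.759869, atanh(-0.29) = -0.298566
z = (z_r − z_0)·√(n−3) = (-0.759869 − (-0.298566))·√66 = -0.461303 · 8.124038 = -3.748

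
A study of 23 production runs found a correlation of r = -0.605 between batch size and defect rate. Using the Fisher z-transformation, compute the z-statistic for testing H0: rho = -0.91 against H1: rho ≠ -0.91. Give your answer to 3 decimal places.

z_r = atanh(-0.605) = -0.700997,  z_0 = atanh(-0.91) = -1.527524
SE = 1/√(n−3) = 1/√20 = 0.223607
z = (z_r − z_0)/SE = (-0.700997 − (-1.527524)) / 0.223607 = 0.826527 / 0.223607 = 3.696

3.696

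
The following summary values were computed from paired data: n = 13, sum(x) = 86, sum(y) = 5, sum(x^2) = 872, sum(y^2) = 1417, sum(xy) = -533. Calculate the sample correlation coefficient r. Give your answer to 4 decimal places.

S_xy = nΣxy − ΣxΣy = 13·(-533) − 86·5 = -6929 − 430 = -7359
S_xx = nΣx² − (Σx)² = 13·872 − 86² = 11336 − 7396 = 3940
S_yy = nΣy² − (Σy)² = 13·1417 − 5² = 18421 − 25 = 18396
r = S_xy / √(S_xx·S_yy) = -7359 / √(3940·18396) = -7359 / √72480240 = -7359 / 8513.5328 = -0.8644

-0.8644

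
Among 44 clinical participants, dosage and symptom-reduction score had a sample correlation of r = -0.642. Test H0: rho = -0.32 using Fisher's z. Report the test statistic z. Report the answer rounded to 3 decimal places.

z_r = atanh(-0.642) = -0.761569,  z_0 = atanh(-0.32) = -0.331647
SE = 1/√(n−3) = 1/√41 = 0.156174
z = (z_r − z_0)/SE = (-0.761569 − (-0.331647)) / 0.156174 = -0.429922 / 0.156174 = -2.753

-2.753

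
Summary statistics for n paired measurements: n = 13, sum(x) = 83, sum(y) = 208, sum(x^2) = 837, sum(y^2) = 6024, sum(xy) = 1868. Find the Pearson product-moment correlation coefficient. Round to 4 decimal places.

S_xy = nΣxy − ΣxΣy = 13·1868 − 83·208 = 24284 − 17264 = 7020
S_xx = nΣx² − (Σx)² = 13·837 − 83² = 10881 − 6889 = 3992
S_yy = nΣy² − (Σy)² = 13·6024 − 208² = 78312 − 43264 = 35048
r = S_xy / √(S_xx·S_yy) = 7020 / √(3992·35048) = 7020 / √139911616 = 7020 / 11828.4241 = 0.5935

0.5935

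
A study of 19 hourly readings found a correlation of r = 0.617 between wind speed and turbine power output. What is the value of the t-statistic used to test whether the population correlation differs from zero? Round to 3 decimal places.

3.233

t = r·√(n−2) / √(1−r²) with r = 0.617, n = 19
  = 0.617·√17 / √(1 − 0.380689)
  = 0.617·4.123106 / 0.786963
  = 2.543956 / 0.786963 = 3.233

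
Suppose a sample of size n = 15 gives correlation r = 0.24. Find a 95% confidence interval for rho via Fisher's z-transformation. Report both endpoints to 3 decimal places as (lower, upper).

(-0.310, 0.670)

Fisher z: z_r = atanh(r) = ½·ln((1+0.24)/(1−0.24)) = 0.244774
SE(z) = 1/√(n−3) = 1/√12 = 0.288675
95% ⇒ z* = 1.960; margin = 1.960·0.288675 = 0.565803
CI on z-scale: (-0.321029, 0.810577)
Back-transform: tanh(-0.321029) = -0.310437, tanh(0.810577) = 0.669908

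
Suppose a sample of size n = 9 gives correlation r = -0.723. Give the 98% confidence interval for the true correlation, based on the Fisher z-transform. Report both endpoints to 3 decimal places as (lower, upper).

z_r = atanh(-0.723) = -0.913902;  SE = 1/√(n−3) = 1/√6 = 0.408248
z-limits: -0.913902 ± 2.326·0.408248 = -0.913902 ± 0.949585 = [-1.863487, 0.035683]
ρ-limits: (tanh -1.863487, tanh 0.035683) = (-0.953, 0.036)

(-0.953, 0.036)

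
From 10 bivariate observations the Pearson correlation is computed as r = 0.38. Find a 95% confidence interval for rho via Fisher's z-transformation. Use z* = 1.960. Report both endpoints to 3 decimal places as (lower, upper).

(-0.328, 0.815)

Fisher z: z_r = atanh(r) = ½·ln((1+0.38)/(1−0.38)) = 0.400060
SE(z) = 1/√(n−3) = 1/√7 = 0.377964
95% ⇒ z* = 1.960; margin = 1.960·0.377964 = 0.740809
CI on z-scale: (-0.340749, 1.140869)
Back-transform: tanh(-0.340749) = -0.328146, tanh(1.140869) = 0.814707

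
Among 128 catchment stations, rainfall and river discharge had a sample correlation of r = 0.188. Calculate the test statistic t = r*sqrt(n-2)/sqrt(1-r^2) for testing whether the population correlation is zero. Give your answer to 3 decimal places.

2.149

t = r·√(n−2) / √(1−r²) with r = 0.188, n = 128
  = 0.188·√126 / √(1 − 0.035344)
  = 0.188·11.224972 / 0.982169
  = 2.110295 / 0.982169 = 2.149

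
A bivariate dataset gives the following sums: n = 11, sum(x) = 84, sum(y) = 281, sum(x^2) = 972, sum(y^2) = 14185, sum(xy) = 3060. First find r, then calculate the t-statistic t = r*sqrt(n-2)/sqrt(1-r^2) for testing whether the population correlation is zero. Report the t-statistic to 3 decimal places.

2.254

Numerator: nΣxy − (Σx)(Σy) = 11·3060 − (84)(281) = 10056
Denominator: √[(nΣx²−(Σx)²)(nΣy²−(Σy)²)]
  nΣx²−(Σx)² = 11·972 − 7056 = 3636;  nΣy²−(Σy)² = 11·14185 − 78961 = 77074
  √(3636·77074) = √280241064 = 16740.4021
r = 10056 / 16740.4021 = 0.6007
t = r·√(n−2)/√(1−r²) = 0.6007·√9 / √(1−0.360840) = 1.802100 / 0.799475 = 2.254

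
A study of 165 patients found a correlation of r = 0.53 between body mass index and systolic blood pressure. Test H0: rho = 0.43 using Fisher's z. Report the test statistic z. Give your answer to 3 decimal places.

1.658

z_r = atanh(0.53) = 0.590145,  z_0 = atanh(0.43) = 0.459897
SE = 1/√(n−3) = 1/√162 = 0.078567
z = (z_r − z_0)/SE = (0.590145 − 0.459897) / 0.078567 = 0.130248 / 0.078567 = 1.658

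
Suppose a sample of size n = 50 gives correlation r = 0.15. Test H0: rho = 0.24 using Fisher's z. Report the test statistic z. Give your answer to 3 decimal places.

Fisher z: atanh(0.15) = 0.151140, atanh(0.24) = 0.244774
z = (z_r − z_0)·√(n−3) = (0.151140 − 0.244774)·√47 = -0.093634 · 6.855655 = -0.642

-0.642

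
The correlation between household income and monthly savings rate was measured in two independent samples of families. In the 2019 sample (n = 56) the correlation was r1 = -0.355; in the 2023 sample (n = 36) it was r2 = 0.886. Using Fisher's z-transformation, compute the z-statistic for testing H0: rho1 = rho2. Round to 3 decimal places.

-8.001

Fisher z-transforms: z1 = atanh(-0.355) = -0.371153, z2 = atanh(0.886) = 1.403008; difference d = -1.774161
Var(d) = 1/53 + 1/33 = 0.0188679 + 0.0303030 = 0.0491709
z = d/√Var(d) = -1.774161 / √0.0491709 = -1.774161 / 0.221745 = -8.001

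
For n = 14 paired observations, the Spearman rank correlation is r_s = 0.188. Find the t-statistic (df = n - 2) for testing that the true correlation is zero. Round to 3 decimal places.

0.663

1 − r_s² = 1 − 0.035344 = 0.964656;  √(1−r_s²) = 0.982169
√(n−2) = √12 = 3.464102
t = r_s·√(n−2)/√(1−r_s²) = 0.188 · 3.464102 / 0.982169 = 0.663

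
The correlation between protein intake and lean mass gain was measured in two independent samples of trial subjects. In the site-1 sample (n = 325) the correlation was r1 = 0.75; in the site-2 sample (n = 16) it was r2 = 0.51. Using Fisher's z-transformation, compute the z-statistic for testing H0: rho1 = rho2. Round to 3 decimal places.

1.450

Fisher z-transforms: z1 = atanh(0.75) = 0.972955, z2 = atanh(0.51) = 0.562730; difference d = 0.410225
Var(d) = 1/322 + 1/13 = 0.0031056 + 0.0769231 = 0.0800287
z = d/√Var(d) = 0.410225 / √0.0800287 = 0.410225 / 0.282893 = 1.450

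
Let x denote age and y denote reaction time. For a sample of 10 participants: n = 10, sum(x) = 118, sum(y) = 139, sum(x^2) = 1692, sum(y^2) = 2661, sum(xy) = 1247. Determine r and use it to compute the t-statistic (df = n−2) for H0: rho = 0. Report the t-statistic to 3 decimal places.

-4.404

Numerator: nΣxy − (Σx)(Σy) = 10·1247 − (118)(139) = -3932
Denominator: √[(nΣx²−(Σx)²)(nΣy²−(Σy)²)]
  nΣx²−(Σx)² = 10·1692 − 13924 = 2996;  nΣy²−(Σy)² = 10·2661 − 19321 = 7289
  √(2996·7289) = √21837844 = 4673.0979
r = -3932 / 4673.0979 = -0.8414
t = r·√(n−2)/√(1−r²) = -0.8414·√8 / √(1−0.707954) = -2.379839 / 0.540413 = -4.404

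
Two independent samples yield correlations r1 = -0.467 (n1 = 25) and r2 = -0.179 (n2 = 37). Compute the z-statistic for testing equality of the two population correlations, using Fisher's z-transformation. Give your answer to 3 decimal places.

-1.189

z1 = atanh(-0.467) = -0.506227,  z2 = atanh(-0.179) = -0.180949
SE = √(1/(n1−3) + 1/(n2−3)) = √(1/22 + 1/34) = √(0.0454545 + 0.0294118) = √0.0748663 = 0.273617
z = (z1 − z2)/SE = (-0.506227 − (-0.180949)) / 0.273617 = -0.325278 / 0.273617 = -1.189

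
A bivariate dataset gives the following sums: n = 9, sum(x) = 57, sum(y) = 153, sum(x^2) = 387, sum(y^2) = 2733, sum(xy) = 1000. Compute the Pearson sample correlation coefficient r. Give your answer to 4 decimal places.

0.5292

Numerator: nΣxy − (Σx)(Σy) = 9·1000 − (57)(153) = 279
Denominator: √[(nΣx²−(Σx)²)(nΣy²−(Σy)²)]
  nΣx²−(Σx)² = 9·387 − 3249 = 234;  nΣy²−(Σy)² = 9·2733 − 23409 = 1188
  √(234·1188) = √277992 = 527.2495
r = 279 / 527.2495 = 0.5292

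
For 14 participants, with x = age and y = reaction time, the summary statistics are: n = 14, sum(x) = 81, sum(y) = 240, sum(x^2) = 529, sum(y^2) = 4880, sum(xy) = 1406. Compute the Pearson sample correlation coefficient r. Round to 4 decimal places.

S_xy = nΣxy − ΣxΣy = 14·1406 − 81·240 = 19684 − 19440 = 244
S_xx = nΣx² − (Σx)² = 14·529 − 81² = 7406 − 6561 = 845
S_yy = nΣy² − (Σy)² = 14·4880 − 240² = 68320 − 57600 = 10720
r = S_xy / √(S_xx·S_yy) = 244 / √(845·10720) = 244 / √9058400 = 244 / 3009.7176 = 0.0811

0.0811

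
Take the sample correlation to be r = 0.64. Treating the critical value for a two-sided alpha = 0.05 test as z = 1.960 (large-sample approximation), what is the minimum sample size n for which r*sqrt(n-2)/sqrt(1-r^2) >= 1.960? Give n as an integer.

Need r·√(n−2)/√(1−r²) ≥ 1.960
√(n−2) ≥ 1.960·√(1−0.4096) / 0.64 = 1.960·0.768375 / 0.64 = 2.3531
n−2 ≥ 5.5371  ⇒  n ≥ 7.5371
Smallest integer n = 8

8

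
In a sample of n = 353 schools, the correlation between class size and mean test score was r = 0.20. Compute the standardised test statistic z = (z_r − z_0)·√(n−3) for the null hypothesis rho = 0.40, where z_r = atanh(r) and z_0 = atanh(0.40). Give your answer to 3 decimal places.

Fisher z: atanh(0.20) = 0.202733, atanh(0.40) = 0.423649
z = (z_r − z_0)·√(n−3) = (0.202733 − 0.423649)·√350 = -0.220916 · 18.708287 = -4.133

-4.133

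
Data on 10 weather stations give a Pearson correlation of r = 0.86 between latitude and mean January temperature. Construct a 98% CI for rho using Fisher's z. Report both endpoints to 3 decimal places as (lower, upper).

z_r = atanh(0.86) = 1.293345;  SE = 1/√(n−3) = 1/√7 = 0.377964
z-limits: 1.293345 ± 2.326·0.377964 = 1.293345 ± 0.879144 = [0.414201, 2.172489]
ρ-limits: (tanh 0.414201, tanh 2.172489) = (0.392, 0.974)

(0.392, 0.974)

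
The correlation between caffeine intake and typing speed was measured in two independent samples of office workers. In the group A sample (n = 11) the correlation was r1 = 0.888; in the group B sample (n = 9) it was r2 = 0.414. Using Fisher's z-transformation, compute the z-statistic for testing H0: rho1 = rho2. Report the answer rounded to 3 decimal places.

1.800

z1 = atanh(0.888) = 1.412387,  z2 = atanh(0.414) = 0.440429
SE = √(1/(n1−3) + 1/(n2−3)) = √(1/8 + 1/6) = √(0.1250000 + 0.1666667) = √0.2916667 = 0.540062
z = (z1 − z2)/SE = (1.412387 − 0.440429) / 0.540062 = 0.971958 / 0.540062 = 1.800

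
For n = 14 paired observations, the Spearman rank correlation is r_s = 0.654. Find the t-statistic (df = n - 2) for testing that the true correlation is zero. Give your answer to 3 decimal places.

t = r_s·√(n−2) / √(1−r_s²) with r_s = 0.654, n = 14
  = 0.654·√12 / √(1 − 0.427716)
  = 0.654·3.464102 / 0.756495
  = 2.265523 / 0.756495 = 2.995

2.995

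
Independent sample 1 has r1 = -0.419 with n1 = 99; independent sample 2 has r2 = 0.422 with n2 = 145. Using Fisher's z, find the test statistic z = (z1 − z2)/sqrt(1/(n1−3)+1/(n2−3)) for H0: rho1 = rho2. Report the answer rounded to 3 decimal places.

z1 = atanh(-0.419) = -0.446478,  z2 = atanh(0.422) = 0.450123
SE = √(1/(n1−3) + 1/(n2−3)) = √(1/96 + 1/142) = √(0.0104167 + 0.0070423) = √0.0174590 = 0.132133
z = (z1 − z2)/SE = (-0.446478 − 0.450123) / 0.132133 = -0.896601 / 0.132133 = -6.786

-6.786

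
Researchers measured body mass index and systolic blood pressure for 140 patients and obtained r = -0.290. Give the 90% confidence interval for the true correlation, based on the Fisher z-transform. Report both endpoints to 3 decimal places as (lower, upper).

(-0.413, -0.157)

Fisher z: z_r = atanh(r) = ½·ln((1+(-0.290))/(1−(-0.290))) = -0.298566
SE(z) = 1/√(n−3) = 1/√137 = 0.085436
90% ⇒ z* = 1.645; margin = 1.645·0.085436 = 0.140542
CI on z-scale: (-0.439108, -0.158024)
Back-transform: tanh(-0.439108) = -0.412905, tanh(-0.158024) = -0.156722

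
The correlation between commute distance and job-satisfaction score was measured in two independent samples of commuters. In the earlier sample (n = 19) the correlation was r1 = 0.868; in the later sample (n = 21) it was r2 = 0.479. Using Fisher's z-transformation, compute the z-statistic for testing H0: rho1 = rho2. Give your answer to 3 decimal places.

Fisher z-transforms: z1 = atanh(0.868) = 1.324911, z2 = atanh(0.479) = 0.521686; difference d = 0.803225
Var(d) = 1/16 + 1/18 = 0.0625000 + 0.0555556 = 0.1180556
z = d/√Var(d) = 0.803225 / √0.1180556 = 0.803225 / 0.343592 = 2.338

2.338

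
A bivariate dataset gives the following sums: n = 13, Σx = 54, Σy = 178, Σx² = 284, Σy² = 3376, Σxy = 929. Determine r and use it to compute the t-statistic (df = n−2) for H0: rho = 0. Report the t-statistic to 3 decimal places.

S_xy = nΣxy − ΣxΣy = 13·929 − 54·178 = 12077 − 9612 = 2465
S_xx = nΣx² − (Σx)² = 13·284 − 54² = 3692 − 2916 = 776
S_yy = nΣy² − (Σy)² = 13·3376 − 178² = 43888 − 31684 = 12204
r = S_xy / √(S_xx·S_yy) = 2465 / √(776·12204) = 2465 / √9470304 = 2465 / 3077.3859 = 0.8010
t = r·√(n−2)/√(1−r²) = 0.8010·√11 / √(1−0.641601) = 2.656616 / 0.598664 = 4.438

4.438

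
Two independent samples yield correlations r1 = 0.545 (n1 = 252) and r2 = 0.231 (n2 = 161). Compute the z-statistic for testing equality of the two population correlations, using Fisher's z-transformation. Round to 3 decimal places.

z1 = atanh(0.545) = 0.611241,  z2 = atanh(0.231) = 0.235246
SE = √(1/(n1−3) + 1/(n2−3)) = √(1/249 + 1/158) = √(0.0040161 + 0.0063291) = √0.0103452 = 0.101711
z = (z1 − z2)/SE = (0.611241 − 0.235246) / 0.101711 = 0.375995 / 0.101711 = 3.697

3.697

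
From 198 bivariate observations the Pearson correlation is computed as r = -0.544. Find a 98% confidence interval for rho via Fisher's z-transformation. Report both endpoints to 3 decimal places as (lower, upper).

z_r = atanh(-0.544) = -0.609819;  SE = 1/√(n−3) = 1/√195 = 0.071611
z-limits: -0.609819 ± 2.326·0.071611 = -0.609819 ± 0.166567 = [-0.776386, -0.443252]
ρ-limits: (tanh -0.776386, tanh -0.443252) = (-0.651, -0.416)

(-0.651, -0.416)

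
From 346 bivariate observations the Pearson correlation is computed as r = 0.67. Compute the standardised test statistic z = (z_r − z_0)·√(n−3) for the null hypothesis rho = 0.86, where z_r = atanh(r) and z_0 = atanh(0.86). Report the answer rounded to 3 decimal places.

z_r = atanh(0.67) = 0.810743,  z_0 = atanh(0.86) = 1.293345
SE = 1/√(n−3) = 1/√343 = 0.053995
z = (z_r − z_0)/SE = (0.810743 − 1.293345) / 0.053995 = -0.482602 / 0.053995 = -8.938

-8.938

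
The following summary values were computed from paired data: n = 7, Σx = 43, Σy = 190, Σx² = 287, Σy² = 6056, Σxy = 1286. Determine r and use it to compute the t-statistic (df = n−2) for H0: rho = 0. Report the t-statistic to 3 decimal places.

Numerator: nΣxy − (Σx)(Σy) = 7·1286 − (43)(190) = 832
Denominator: √[(nΣx²−(Σx)²)(nΣy²−(Σy)²)]
  nΣx²−(Σx)² = 7·287 − 1849 = 160;  nΣy²−(Σy)² = 7·6056 − 36100 = 6292
  √(160·6292) = √1006720 = 1003.3544
r = 832 / 1003.3544 = 0.8292
t = r·√(n−2)/√(1−r²) = 0.8292·√5 / √(1−0.687573) = 1.854148 / 0.558952 = 3.317

3.317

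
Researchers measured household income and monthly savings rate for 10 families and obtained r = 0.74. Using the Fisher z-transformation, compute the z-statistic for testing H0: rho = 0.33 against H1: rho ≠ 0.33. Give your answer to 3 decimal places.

1.608

Fisher z: atanh(0.74) = 0.950479, atanh(0.33) = 0.342828
z = (z_r − z_0)·√(n−3) = (0.950479 − 0.342828)·√7 = 0.607651 · 2.645751 = 1.608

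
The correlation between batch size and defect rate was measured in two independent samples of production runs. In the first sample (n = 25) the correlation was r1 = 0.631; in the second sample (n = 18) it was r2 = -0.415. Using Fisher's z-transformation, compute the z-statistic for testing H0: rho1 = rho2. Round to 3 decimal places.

3.538

Fisher z-transforms: z1 = atanh(0.631) = 0.743076, z2 = atanh(-0.415) = -0.441636; difference d = 1.184712
Var(d) = 1/22 + 1/15 = 0.0454545 + 0.0666667 = 0.1121212
z = d/√Var(d) = 1.184712 / √0.1121212 = 1.184712 / 0.334845 = 3.538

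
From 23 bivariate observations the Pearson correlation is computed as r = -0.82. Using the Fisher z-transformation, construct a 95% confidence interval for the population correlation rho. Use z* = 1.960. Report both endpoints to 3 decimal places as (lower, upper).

z_r = atanh(-0.82) = -1.156817;  SE = 1/√(n−3) = 1/√20 = 0.223607
z-limits: -1.156817 ± 1.960·0.223607 = -1.156817 ± 0.438270 = [-1.595087, -0.718547]
ρ-limits: (tanh -1.595087, tanh -0.718547) = (-0.921, -0.616)

(-0.921, -0.616)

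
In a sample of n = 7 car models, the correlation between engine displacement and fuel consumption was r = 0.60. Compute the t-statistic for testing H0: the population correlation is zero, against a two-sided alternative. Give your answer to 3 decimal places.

1.677

t = r·√(n−2) / √(1−r²) with r = 0.60, n = 7
  = 0.60·√5 / √(1 − 0.3600)
  = 0.60·2.236068 / 0.800000
  = 1.341641 / 0.800000 = 1.677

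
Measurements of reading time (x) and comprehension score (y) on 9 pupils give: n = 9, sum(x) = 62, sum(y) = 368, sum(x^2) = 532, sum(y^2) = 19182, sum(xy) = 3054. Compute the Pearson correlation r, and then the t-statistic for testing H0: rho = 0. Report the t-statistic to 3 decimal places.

3.385

Numerator: nΣxy − (Σx)(Σy) = 9·3054 − (62)(368) = 4670
Denominator: √[(nΣx²−(Σx)²)(nΣy²−(Σy)²)]
  nΣx²−(Σx)² = 9·532 − 3844 = 944;  nΣy²−(Σy)² = 9·19182 − 135424 = 37214
  √(944·37214) = √35130016 = 5927.0580
r = 4670 / 5927.0580 = 0.7879
t = r·√(n−2)/√(1−r²) = 0.7879·√7 / √(1−0.620786) = 2.084587 / 0.615804 = 3.385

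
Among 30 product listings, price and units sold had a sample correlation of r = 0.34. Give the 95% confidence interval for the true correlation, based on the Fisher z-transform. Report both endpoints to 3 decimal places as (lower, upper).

Fisher z: z_r = atanh(r) = ½·ln((1+0.34)/(1−0.34)) = 0.354093
SE(z) = 1/√(n−3) = 1/√27 = 0.192450
95% ⇒ z* = 1.960; margin = 1.960·0.192450 = 0.377202
CI on z-scale: (-0.023109, 0.731295)
Back-transform: tanh(-0.023109) = -0.023105, tanh(0.731295) = 0.623857

(-0.023, 0.624)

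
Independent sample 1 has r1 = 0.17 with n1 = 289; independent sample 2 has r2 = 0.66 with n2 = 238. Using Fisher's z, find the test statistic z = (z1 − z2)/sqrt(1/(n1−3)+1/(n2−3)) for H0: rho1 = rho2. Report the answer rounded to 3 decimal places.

z1 = atanh(0.17) = 0.171667,  z2 = atanh(0.66) = 0.792814
SE = √(1/(n1−3) + 1/(n2−3)) = √(1/286 + 1/235) = √(0.0034965 + 0.0042553) = √0.0077518 = 0.088044
z = (z1 − z2)/SE = (0.171667 − 0.792814) / 0.088044 = -0.621147 / 0.088044 = -7.055

-7.055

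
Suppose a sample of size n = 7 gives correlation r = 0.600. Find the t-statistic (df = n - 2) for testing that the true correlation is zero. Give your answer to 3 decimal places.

1.677

t = r·√(n−2) / √(1−r²) with r = 0.600, n = 7
  = 0.600·√5 / √(1 − 0.360000)
  = 0.600·2.236068 / 0.800000
  = 1.341641 / 0.800000 = 1.677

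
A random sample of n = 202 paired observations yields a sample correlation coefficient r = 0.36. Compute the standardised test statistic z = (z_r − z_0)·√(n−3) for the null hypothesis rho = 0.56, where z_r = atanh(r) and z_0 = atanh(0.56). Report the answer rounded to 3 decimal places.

-3.611

z_r = atanh(0.36) = 0.376886,  z_0 = atanh(0.56) = 0.632833
SE = 1/√(n−3) = 1/√199 = 0.070888
z = (z_r − z_0)/SE = (0.376886 − 0.632833) / 0.070888 = -0.255947 / 0.070888 = -3.611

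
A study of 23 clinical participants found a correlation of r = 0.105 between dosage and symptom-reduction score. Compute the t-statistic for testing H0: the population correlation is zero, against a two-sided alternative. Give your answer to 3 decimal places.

1 − r² = 1 − 0.011025 = 0.988975;  √(1−r²) = 0.994472
√(n−2) = √21 = 4.582576
t = r·√(n−2)/√(1−r²) = 0.105 · 4.582576 / 0.994472 = 0.484

0.484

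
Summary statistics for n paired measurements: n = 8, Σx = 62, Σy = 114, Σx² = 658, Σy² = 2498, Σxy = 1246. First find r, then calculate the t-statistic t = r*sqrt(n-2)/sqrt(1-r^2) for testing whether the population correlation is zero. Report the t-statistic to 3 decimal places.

Numerator: nΣxy − (Σx)(Σy) = 8·1246 − (62)(114) = 2900
Denominator: √[(nΣx²−(Σx)²)(nΣy²−(Σy)²)]
  nΣx²−(Σx)² = 8·658 − 3844 = 1420;  nΣy²−(Σy)² = 8·2498 − 12996 = 6988
  √(1420·6988) = √9922960 = 3150.0730
r = 2900 / 3150.0730 = 0.9206
t = r·√(n−2)/√(1−r²) = 0.9206·√6 / √(1−0.847504) = 2.255000 / 0.390507 = 5.775

5.775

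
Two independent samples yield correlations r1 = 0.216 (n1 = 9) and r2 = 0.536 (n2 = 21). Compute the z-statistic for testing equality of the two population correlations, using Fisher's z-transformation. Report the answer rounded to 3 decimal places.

-0.804

Fisher z-transforms: z1 = atanh(0.216) = 0.219457, z2 = atanh(0.536) = 0.598526; difference d = -0.379069
Var(d) = 1/6 + 1/18 = 0.1666667 + 0.0555556 = 0.2222223
z = d/√Var(d) = -0.379069 / √0.2222223 = -0.379069 / 0.471405 = -0.804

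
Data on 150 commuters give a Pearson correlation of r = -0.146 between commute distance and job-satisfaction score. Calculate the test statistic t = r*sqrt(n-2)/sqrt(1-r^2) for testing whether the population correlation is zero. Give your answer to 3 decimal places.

t = r·√(n−2) / √(1−r²) with r = -0.146, n = 150
  = -0.146·√148 / √(1 − 0.021316)
  = -0.146·12.165525 / 0.989285
  = -1.776167 / 0.989285 = -1.795

-1.795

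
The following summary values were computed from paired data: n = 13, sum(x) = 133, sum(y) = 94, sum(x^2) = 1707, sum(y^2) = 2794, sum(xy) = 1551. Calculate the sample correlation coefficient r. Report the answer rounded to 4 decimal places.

0.6887

Numerator: nΣxy − (Σx)(Σy) = 13·1551 − (133)(94) = 7661
Denominator: √[(nΣx²−(Σx)²)(nΣy²−(Σy)²)]
  nΣx²−(Σx)² = 13·1707 − 17689 = 4502;  nΣy²−(Σy)² = 13·2794 − 8836 = 27486
  √(4502·27486) = √123741972 = 11123.9369
r = 7661 / 11123.9369 = 0.6887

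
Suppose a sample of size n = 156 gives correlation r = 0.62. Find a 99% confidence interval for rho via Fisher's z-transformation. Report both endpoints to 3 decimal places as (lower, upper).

Fisher z: z_r = atanh(r) = ½·ln((1+0.62)/(1−0.62)) = 0.725005
SE(z) = 1/√(n−3) = 1/√153 = 0.080845
99% ⇒ z* = 2.576; margin = 2.576·0.080845 = 0.208257
CI on z-scale: (0.516748, 0.933262)
Back-transform: tanh(0.516748) = 0.475186, tanh(0.933262) = 0.732111

(0.475, 0.732)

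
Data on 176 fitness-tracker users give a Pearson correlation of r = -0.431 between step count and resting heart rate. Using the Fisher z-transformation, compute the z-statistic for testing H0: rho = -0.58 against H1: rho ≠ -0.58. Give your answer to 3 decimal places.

2.648

z_r = atanh(-0.431) = -0.461124,  z_0 = atanh(-0.58) = -0.662463
SE = 1/√(n−3) = 1/√173 = 0.076029
z = (z_r − z_0)/SE = (-0.461124 − (-0.662463)) / 0.076029 = 0.201339 / 0.076029 = 2.648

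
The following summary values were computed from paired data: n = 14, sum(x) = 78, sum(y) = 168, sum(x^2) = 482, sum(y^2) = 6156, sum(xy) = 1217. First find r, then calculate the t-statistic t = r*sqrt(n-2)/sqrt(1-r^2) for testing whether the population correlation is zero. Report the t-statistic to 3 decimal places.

Numerator: nΣxy − (Σx)(Σy) = 14·1217 − (78)(168) = 3934
Denominator: √[(nΣx²−(Σx)²)(nΣy²−(Σy)²)]
  nΣx²−(Σx)² = 14·482 − 6084 = 664;  nΣy²−(Σy)² = 14·6156 − 28224 = 57960
  √(664·57960) = √38485440 = 6203.6634
r = 3934 / 6203.6634 = 0.6341
t = r·√(n−2)/√(1−r²) = 0.6341·√12 / √(1−0.402083) = 2.196587 / 0.773251 = 2.841

2.841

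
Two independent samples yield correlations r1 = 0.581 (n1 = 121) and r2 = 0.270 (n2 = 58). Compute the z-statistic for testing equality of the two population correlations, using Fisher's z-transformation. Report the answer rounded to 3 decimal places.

2.371

z1 = atanh(0.581) = 0.663971,  z2 = atanh(0.270) = 0.276864
SE = √(1/(n1−3) + 1/(n2−3)) = √(1/118 + 1/55) = √(0.0084746 + 0.0181818) = √0.0266564 = 0.163268
z = (z1 − z2)/SE = (0.663971 − 0.276864) / 0.163268 = 0.387107 / 0.163268 = 2.371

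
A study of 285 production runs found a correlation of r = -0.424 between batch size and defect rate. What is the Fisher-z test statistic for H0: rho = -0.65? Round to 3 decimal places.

5.420

z_r = atanh(-0.424) = -0.452559,  z_0 = atanh(-0.65) = -0.775299
SE = 1/√(n−3) = 1/√282 = 0.059549
z = (z_r − z_0)/SE = (-0.452559 − (-0.775299)) / 0.059549 = 0.322740 / 0.059549 = 5.420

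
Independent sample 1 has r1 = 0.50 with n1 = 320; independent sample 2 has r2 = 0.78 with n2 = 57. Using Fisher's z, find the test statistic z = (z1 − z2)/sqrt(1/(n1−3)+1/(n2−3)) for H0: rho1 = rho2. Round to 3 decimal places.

-3.370

z1 = atanh(0.50) = 0.549306,  z2 = atanh(0.78) = 1.045371
SE = √(1/(n1−3) + 1/(n2−3)) = √(1/317 + 1/54) = √(0.0031546 + 0.0185185) = √0.0216731 = 0.147218
z = (z1 − z2)/SE = (0.549306 − 1.045371) / 0.147218 = -0.496065 / 0.147218 = -3.370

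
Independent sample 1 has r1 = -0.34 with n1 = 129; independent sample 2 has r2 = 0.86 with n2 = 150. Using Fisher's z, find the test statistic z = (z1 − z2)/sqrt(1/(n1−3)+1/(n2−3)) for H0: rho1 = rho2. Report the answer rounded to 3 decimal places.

Fisher z-transforms: z1 = atanh(-0.34) = -0.354093, z2 = atanh(0.86) = 1.293345; difference d = -1.647438
Var(d) = 1/126 + 1/147 = 0.0079365 + 0.0068027 = 0.0147392
z = d/√Var(d) = -1.647438 / √0.0147392 = -1.647438 / 0.121405 = -13.570

-13.570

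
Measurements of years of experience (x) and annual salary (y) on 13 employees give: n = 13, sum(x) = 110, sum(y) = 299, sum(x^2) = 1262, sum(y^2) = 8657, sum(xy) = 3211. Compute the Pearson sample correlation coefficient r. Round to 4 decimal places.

S_xy = nΣxy − ΣxΣy = 13·3211 − 110·299 = 41743 − 32890 = 8853
S_xx = nΣx² − (Σx)² = 13·1262 − 110² = 16406 − 12100 = 4306
S_yy = nΣy² − (Σy)² = 13·8657 − 299² = 112541 − 89401 = 23140
r = S_xy / √(S_xx·S_yy) = 8853 / √(4306·23140) = 8853 / √99640840 = 8853 / 9982.0258 = 0.8869

0.8869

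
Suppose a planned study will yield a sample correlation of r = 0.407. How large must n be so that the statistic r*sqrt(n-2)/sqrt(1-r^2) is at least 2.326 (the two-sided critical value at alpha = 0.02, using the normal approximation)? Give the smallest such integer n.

30

Need r·√(n−2)/√(1−r²) ≥ 2.326
√(n−2) ≥ 2.326·√(1−0.165649) / 0.407 = 2.326·0.913428 / 0.407 = 5.2202
n−2 ≥ 27.2505  ⇒  n ≥ 29.2505
Smallest integer n = 30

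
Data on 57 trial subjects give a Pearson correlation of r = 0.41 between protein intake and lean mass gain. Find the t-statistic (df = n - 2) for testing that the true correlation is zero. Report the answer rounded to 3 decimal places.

1 − r² = 1 − 0.1681 = 0.8319;  √(1−r²) = 0.912086
√(n−2) = √55 = 7.416198
t = r·√(n−2)/√(1−r²) = 0.41 · 7.416198 / 0.912086 = 3.334

3.334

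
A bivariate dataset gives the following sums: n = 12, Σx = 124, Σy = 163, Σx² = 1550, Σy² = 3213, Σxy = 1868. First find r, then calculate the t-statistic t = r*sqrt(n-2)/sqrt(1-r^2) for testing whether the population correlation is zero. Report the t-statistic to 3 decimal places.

S_xy = nΣxy − ΣxΣy = 12·1868 − 124·163 = 22416 − 20212 = 2204
S_xx = nΣx² − (Σx)² = 12·1550 − 124² = 18600 − 15376 = 3224
S_yy = nΣy² − (Σy)² = 12·3213 − 163² = 38556 − 26569 = 11987
r = S_xy / √(S_xx·S_yy) = 2204 / √(3224·11987) = 2204 / √38646088 = 2204 / 6216.5978 = 0.3545
t = r·√(n−2)/√(1−r²) = 0.3545·√10 / √(1−0.125670) = 1.121027 / 0.935056 = 1.199

1.199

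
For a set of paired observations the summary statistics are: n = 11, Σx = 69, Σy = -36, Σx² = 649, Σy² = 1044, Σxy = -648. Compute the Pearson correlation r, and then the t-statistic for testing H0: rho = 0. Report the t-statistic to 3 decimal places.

-8.542

S_xy = nΣxy − ΣxΣy = 11·(-648) − 69·(-36) = -7128 − (-2484) = -4644
S_xx = nΣx² − (Σx)² = 11·649 − 69² = 7139 − 4761 = 2378
S_yy = nΣy² − (Σy)² = 11·1044 − (-36)² = 11484 − 1296 = 10188
r = S_xy / √(S_xx·S_yy) = -4644 / √(2378·10188) = -4644 / √24227064 = -4644 / 4922.0996 = -0.9435
t = r·√(n−2)/√(1−r²) = -0.9435·√9 / √(1−0.890192) = -2.830500 / 0.331373 = -8.542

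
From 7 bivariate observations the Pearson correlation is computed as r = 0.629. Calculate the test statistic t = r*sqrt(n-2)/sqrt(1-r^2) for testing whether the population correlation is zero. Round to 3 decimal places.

1.809

1 − r² = 1 − 0.395641 = 0.604359;  √(1−r²) = 0.777405
√(n−2) = √5 = 2.236068
t = r·√(n−2)/√(1−r²) = 0.629 · 2.236068 / 0.777405 = 1.809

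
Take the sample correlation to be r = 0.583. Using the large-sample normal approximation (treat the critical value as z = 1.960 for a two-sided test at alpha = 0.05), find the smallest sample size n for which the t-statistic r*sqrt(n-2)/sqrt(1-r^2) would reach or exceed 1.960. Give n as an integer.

r√(n−2)/√(1−r²) ≥ 1.960  ⇔  n−2 ≥ (1.960)²·(1−r²)/r²
(1−r²)/r² = (1−0.339889)/0.339889 = 1.9421
n ≥ 2 + 3.8416·1.9421 = 2 + 7.4608 = 9.4608
⌈9.4608⌉ = 10

10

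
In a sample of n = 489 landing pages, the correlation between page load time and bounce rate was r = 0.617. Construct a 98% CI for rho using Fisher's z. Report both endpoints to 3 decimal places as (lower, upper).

(0.547, 0.678)

Fisher z: z_r = atanh(r) = ½·ln((1+0.617)/(1−0.617)) = 0.720146
SE(z) = 1/√(n−3) = 1/√486 = 0.045361
98% ⇒ z* = 2.326; margin = 2.326·0.045361 = 0.105510
CI on z-scale: (0.614636, 0.825656)
Back-transform: tanh(0.614636) = 0.547382, tanh(0.825656) = 0.678137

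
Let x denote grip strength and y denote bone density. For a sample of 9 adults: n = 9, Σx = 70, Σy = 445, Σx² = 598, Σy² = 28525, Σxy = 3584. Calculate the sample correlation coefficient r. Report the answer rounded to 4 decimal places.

Numerator: nΣxy − (Σx)(Σy) = 9·3584 − (70)(445) = 1106
Denominator: √[(nΣx²−(Σx)²)(nΣy²−(Σy)²)]
  nΣx²−(Σx)² = 9·598 − 4900 = 482;  nΣy²−(Σy)² = 9·28525 − 198025 = 58700
  √(482·58700) = √28293400 = 5319.1541
r = 1106 / 5319.1541 = 0.2079

0.2079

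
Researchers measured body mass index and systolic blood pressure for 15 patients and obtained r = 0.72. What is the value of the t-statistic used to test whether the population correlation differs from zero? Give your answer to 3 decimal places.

1 − r² = 1 − 0.5184 = 0.4816;  √(1−r²) = 0.693974
√(n−2) = √13 = 3.605551
t = r·√(n−2)/√(1−r²) = 0.72 · 3.605551 / 0.693974 = 3.741

3.741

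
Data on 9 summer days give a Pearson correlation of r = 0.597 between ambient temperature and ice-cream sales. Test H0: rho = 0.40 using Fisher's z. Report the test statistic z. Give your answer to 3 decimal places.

0.649

z_r = atanh(0.597) = 0.688473,  z_0 = atanh(0.40) = 0.423649
SE = 1/√(n−3) = 1/√6 = 0.408248
z = (z_r − z_0)/SE = (0.688473 − 0.423649) / 0.408248 = 0.264824 / 0.408248 = 0.649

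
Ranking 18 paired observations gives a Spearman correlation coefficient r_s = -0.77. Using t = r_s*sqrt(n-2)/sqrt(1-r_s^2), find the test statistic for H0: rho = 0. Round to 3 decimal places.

-4.827

1 − r_s² = 1 − 0.5929 = 0.4071;  √(1−r_s²) = 0.638044
√(n−2) = √16 = 4.000000
t = r_s·√(n−2)/√(1−r_s²) = -0.77 · 4.000000 / 0.638044 = -4.827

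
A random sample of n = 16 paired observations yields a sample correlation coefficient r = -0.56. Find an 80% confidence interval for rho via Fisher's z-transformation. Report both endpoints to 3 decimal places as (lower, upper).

Fisher z: z_r = atanh(r) = ½·ln((1+(-0.56))/(1−(-0.56))) = -0.632833
SE(z) = 1/√(n−3) = 1/√13 = 0.277350
80% ⇒ z* = 1.282; margin = 1.282·0.277350 = 0.355563
CI on z-scale: (-0.988396, -0.277270)
Back-transform: tanh(-0.988396) = -0.756678, tanh(-0.277270) = -0.270377

(-0.757, -0.270)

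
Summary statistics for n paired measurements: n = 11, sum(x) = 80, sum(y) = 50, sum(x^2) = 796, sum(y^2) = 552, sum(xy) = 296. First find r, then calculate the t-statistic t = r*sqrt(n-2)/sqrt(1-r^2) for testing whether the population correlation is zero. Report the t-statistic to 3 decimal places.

S_xy = nΣxy − ΣxΣy = 11·296 − 80·50 = 3256 − 4000 = -744
S_xx = nΣx² − (Σx)² = 11·796 − 80² = 8756 − 6400 = 2356
S_yy = nΣy² − (Σy)² = 11·552 − 50² = 6072 − 2500 = 3572
r = S_xy / √(S_xx·S_yy) = -744 / √(2356·3572) = -744 / √8415632 = -744 / 2900.9709 = -0.2565
t = r·√(n−2)/√(1−r²) = -0.2565·√9 / √(1−0.065792) = -0.769500 / 0.966544 = -0.796

-0.796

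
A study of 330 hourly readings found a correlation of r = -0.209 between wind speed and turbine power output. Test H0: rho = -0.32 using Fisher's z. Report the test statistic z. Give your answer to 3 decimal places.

z_r = atanh(-0.209) = -0.212125,  z_0 = atanh(-0.32) = -0.331647
SE = 1/√(n−3) = 1/√327 = 0.055300
z = (z_r − z_0)/SE = (-0.212125 − (-0.331647)) / 0.055300 = 0.119522 / 0.055300 = 2.161

2.161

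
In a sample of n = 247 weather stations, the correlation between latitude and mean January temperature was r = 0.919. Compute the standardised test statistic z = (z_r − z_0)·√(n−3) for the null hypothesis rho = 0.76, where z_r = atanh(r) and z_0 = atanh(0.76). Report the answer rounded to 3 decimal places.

Fisher z: atanh(0.919) = 1.582555, atanh(0.76) = 0.996215
z = (z_r − z_0)·√(n−3) = (1.582555 − 0.996215)·√244 = 0.586340 · 15.620499 = 9.159

9.159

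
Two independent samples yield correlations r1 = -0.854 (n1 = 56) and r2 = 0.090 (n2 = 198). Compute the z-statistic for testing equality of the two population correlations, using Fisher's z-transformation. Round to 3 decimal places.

-8.786

z1 = atanh(-0.854) = -1.270747,  z2 = atanh(0.090) = 0.090244
SE = √(1/(n1−3) + 1/(n2−3)) = √(1/53 + 1/195) = √(0.0188679 + 0.0051282) = √0.0239961 = 0.154907
z = (z1 − z2)/SE = (-1.270747 − 0.090244) / 0.154907 = -1.360991 / 0.154907 = -8.786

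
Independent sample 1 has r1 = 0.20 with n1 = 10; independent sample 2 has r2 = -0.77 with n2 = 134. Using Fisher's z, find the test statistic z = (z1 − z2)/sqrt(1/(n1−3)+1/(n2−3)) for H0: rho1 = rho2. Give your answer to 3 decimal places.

Fisher z-transforms: z1 = atanh(0.20) = 0.202733, z2 = atanh(-0.77) = -1.020328; difference d = 1.223061
Var(d) = 1/7 + 1/131 = 0.1428571 + 0.0076336 = 0.1504907
z = d/√Var(d) = 1.223061 / √0.1504907 = 1.223061 / 0.387931 = 3.153

3.153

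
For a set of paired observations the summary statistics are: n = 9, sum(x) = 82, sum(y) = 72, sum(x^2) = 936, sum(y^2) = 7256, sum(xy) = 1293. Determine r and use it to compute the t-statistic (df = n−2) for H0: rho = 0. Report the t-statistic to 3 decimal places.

1.822

S_xy = nΣxy − ΣxΣy = 9·1293 − 82·72 = 11637 − 5904 = 5733
S_xx = nΣx² − (Σx)² = 9·936 − 82² = 8424 − 6724 = 1700
S_yy = nΣy² − (Σy)² = 9·7256 − 72² = 65304 − 5184 = 60120
r = S_xy / √(S_xx·S_yy) = 5733 / √(1700·60120) = 5733 / √102204000 = 5733 / 10109.5994 = 0.5671
t = r·√(n−2)/√(1−r²) = 0.5671·√7 / √(1−0.321602) = 1.500406 / 0.823649 = 1.822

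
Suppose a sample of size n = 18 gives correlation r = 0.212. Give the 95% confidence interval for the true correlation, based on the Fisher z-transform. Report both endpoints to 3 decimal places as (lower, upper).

z_r = atanh(0.212) = 0.215265;  SE = 1/√(n−3) = 1/√15 = 0.258199
z-limits: 0.215265 ± 1.960·0.258199 = 0.215265 ± 0.506070 = [-0.290805, 0.721335]
ρ-limits: (tanh -0.290805, tanh 0.721335) = (-0.283, 0.618)

(-0.283, 0.618)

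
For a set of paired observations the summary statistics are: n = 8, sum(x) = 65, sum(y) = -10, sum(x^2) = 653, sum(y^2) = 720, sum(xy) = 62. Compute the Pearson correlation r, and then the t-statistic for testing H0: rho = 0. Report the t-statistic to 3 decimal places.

1.347

Numerator: nΣxy − (Σx)(Σy) = 8·62 − (65)(-10) = 1146
Denominator: √[(nΣx²−(Σx)²)(nΣy²−(Σy)²)]
  nΣx²−(Σx)² = 8·653 − 4225 = 999;  nΣy²−(Σy)² = 8·720 − 100 = 5660
  √(999·5660) = √5654340 = 2377.8856
r = 1146 / 2377.8856 = 0.4819
t = r·√(n−2)/√(1−r²) = 0.4819·√6 / √(1−0.232228) = 1.180409 / 0.876226 = 1.347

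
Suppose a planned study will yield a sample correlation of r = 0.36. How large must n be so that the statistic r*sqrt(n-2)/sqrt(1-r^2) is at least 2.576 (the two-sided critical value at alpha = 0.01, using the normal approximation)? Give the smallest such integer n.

47

Need r·√(n−2)/√(1−r²) ≥ 2.576
√(n−2) ≥ 2.576·√(1−0.1296) / 0.36 = 2.576·0.932952 / 0.36 = 6.6758
n−2 ≥ 44.5663  ⇒  n ≥ 46.5663
Smallest integer n = 47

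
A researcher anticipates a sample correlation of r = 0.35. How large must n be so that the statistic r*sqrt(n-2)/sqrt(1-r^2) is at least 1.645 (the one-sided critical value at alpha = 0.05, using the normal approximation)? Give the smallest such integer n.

r√(n−2)/√(1−r²) ≥ 1.645  ⇔  n−2 ≥ (1.645)²·(1−r²)/r²
(1−r²)/r² = (1−0.1225)/0.1225 = 7.1633
n ≥ 2 + 2.706025·7.1633 = 2 + 19.3841 = 21.3841
⌈21.3841⌉ = 22

22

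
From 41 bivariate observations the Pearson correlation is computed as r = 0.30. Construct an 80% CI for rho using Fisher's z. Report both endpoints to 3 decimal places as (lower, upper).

(0.101, 0.476)

z_r = atanh(0.30) = 0.309520;  SE = 1/√(n−3) = 1/√38 = 0.162221
z-limits: 0.309520 ± 1.282·0.162221 = 0.309520 ± 0.207967 = [0.101553, 0.517487]
ρ-limits: (tanh 0.101553, tanh 0.517487) = (0.101, 0.476)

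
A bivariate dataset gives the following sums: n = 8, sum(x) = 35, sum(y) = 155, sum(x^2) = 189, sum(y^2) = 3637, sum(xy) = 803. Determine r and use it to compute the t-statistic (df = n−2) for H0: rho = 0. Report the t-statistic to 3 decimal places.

3.618

Numerator: nΣxy − (Σx)(Σy) = 8·803 − (35)(155) = 999
Denominator: √[(nΣx²−(Σx)²)(nΣy²−(Σy)²)]
  nΣx²−(Σx)² = 8·189 − 1225 = 287;  nΣy²−(Σy)² = 8·3637 − 24025 = 5071
  √(287·5071) = √1455377 = 1206.3901
r = 999 / 1206.3901 = 0.8281
t = r·√(n−2)/√(1−r²) = 0.8281·√6 / √(1−0.685750) = 2.028422 / 0.560580 = 3.618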